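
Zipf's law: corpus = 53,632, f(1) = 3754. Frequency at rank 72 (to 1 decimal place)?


Zipf's law: f(r) = f(1) / r
f(1) = 3754
f(72) = 3754 / 72
= 52.1 occurrences


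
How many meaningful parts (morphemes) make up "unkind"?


Word: "unkind"
Morphemes: un- | kind
Each morpheme carries meaning
= 2 morphemes


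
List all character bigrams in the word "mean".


Word: "mean" (length 4)
Number of bigrams = 4 - 2 + 1 = 3
  Position 0: "me"
  Position 1: "ea"
  Position 2: "an"
Bigrams = "me", "ea", "an"


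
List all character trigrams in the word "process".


Word: "process" (length 7)
Number of trigrams = 7 - 3 + 1 = 5
  Position 0: "pro"
  Position 1: "roc"
  Position 2: "oce"
  Position 3: "ces"
  Position 4: "ess"
Trigrams = "pro", "roc", "oce", "ces", "ess"


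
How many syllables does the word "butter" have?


Word: "butter"
Syllable breakdown: but | ter
Counting: 2 parts
= 2 syllables


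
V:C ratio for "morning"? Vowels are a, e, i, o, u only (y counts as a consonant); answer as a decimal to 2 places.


Word: "morning"
Vowels (a,e,i,o,u): 2
Consonants: 5
Ratio = 2/5
= 0.40


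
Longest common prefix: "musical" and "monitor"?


Word 1: "musical"
Word 2: "monitor"
Comparing from start:
  Pos 0: 'm' == 'm'
  Pos 1: 'u' != 'o' (stop)
LCP = "m" (length 1)


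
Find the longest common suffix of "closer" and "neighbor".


Word 1: "closer"
Word 2: "neighbor"
Comparing from end:
  Pos -1: 'r' == 'r'
  Pos -2: 'e' != 'o' (stop)
LCS = "r" (length 1)


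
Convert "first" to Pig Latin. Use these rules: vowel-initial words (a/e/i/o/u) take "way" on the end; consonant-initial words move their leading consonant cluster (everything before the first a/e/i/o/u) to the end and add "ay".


Word: "first"
Starts with consonant(s) → move to end, add 'ay'
Consonant cluster: "f"
Pig Latin = "irstfay"


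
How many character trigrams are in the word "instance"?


Word: "instance" (length 8)
Number of 3-grams = length - 3 + 1 = 8 - 3 + 1
= 6


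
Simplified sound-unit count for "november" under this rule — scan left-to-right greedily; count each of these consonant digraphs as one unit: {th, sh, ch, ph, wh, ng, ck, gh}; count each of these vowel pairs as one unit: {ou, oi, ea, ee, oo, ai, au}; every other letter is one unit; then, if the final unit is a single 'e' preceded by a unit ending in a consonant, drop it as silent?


Word: "november" (8 letters)
Left-to-right scan:
  (1) 'n' (letter)
  (2) 'o' (letter)
  (3) 'v' (letter)
  (4) 'e' (letter)
  (5) 'm' (letter)
  (6) 'b' (letter)
  (7) 'e' (letter)
  (8) 'r' (letter)
Units from scan: 8
Sound units = 8 units


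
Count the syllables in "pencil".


Word: "pencil"
Syllable breakdown: pen · cil
Counting: 2 parts
= 2 syllables


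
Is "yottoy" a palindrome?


Word: "yottoy"
Reversed: "yottoy"
Forward == Backward? yottoy == yottoy
Palindrome = Yes


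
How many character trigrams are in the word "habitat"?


Word: "habitat" (length 7)
Number of 3-grams = length - 3 + 1 = 7 - 3 + 1
= 5


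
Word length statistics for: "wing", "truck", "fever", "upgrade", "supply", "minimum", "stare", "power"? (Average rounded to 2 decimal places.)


Lengths: "wing"=4, "truck"=5, "fever"=5, "upgrade"=7, "supply"=6, "minimum"=7, "stare"=5, "power"=5
Sum = 44, Count = 8
Average = 44/8 = 5.50
= avg=5.50, min=4, max=7


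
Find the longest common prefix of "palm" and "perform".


Word 1: "palm"
Word 2: "perform"
Comparing from start:
  Pos 0: 'p' == 'p'
  Pos 1: 'a' != 'e' (stop)
LCP = "p" (length 1)


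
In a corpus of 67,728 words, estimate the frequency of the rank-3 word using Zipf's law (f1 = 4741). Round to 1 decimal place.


Zipf's law: f(r) = f(1) / r
f(1) = 4741
f(3) = 4741 / 3
= 1580.3 occurrences


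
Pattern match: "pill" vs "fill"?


Pattern of "pill": [0, 1, 2, 2]
Pattern of "fill": [0, 1, 2, 2]
Patterns match
Same pattern = Yes


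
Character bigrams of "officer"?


Word: "officer" (length 7)
Number of bigrams = 7 - 2 + 1 = 6
  Position 0: "of"
  Position 1: "ff"
  Position 2: "fi"
  Position 3: "ic"
  Position 4: "ce"
  Position 5: "er"
Bigrams = "of", "ff", "fi", "ic", "ce", "er"


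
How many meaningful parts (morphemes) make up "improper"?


Word: "improper"
Morphemes: im- | proper
Each morpheme carries meaning
= 2 morphemes


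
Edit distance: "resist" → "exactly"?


Word 1: "resist" (length 6)
Word 2: "exactly" (length 7)
One optimal edit sequence (insert/delete/substitute each cost 1):
  1. delete 'r'  (+1)
  2. keep 'e'
  3. substitute 's' -> 'x'  (+1)
  4. substitute 'i' -> 'a'  (+1)
  5. substitute 's' -> 'c'  (+1)
  6. keep 't'
  7. insert 'l'  (+1)
  8. insert 'y'  (+1)
Total edit operations: 6
Edit distance = 6


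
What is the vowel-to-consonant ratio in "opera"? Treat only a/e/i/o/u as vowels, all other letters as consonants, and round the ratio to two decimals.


Word: "opera"
Vowels (a,e,i,o,u): 3
Consonants: 2
Ratio = 3/2
= 1.50


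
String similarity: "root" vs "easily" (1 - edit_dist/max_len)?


Word 1: "root" (length 4)
Word 2: "easily" (length 6)
One optimal edit sequence:
  1. insert 'e'  (+1)
  2. insert 'a'  (+1)
  3. substitute 'r' -> 's'  (+1)
  4. substitute 'o' -> 'i'  (+1)
  5. substitute 'o' -> 'l'  (+1)
  6. substitute 't' -> 'y'  (+1)
Edit distance = 6
Max length = max(4, 6) = 6
Similarity = 1 - 6/6
= 0.0000


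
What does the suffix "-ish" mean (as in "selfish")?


Suffix: -ish
As in: selfish -> self + -ish
Meaning = somewhat / having the qualities of


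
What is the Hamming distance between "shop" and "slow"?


Comparing character by character (same length = 4):
  Pos 0: 's' vs 's' =
  Pos 1: 'h' vs 'l' !=
  Pos 2: 'o' vs 'o' =
  Pos 3: 'p' vs 'w' !=
Hamming distance = 2


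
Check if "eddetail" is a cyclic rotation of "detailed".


Word: "detailed", Candidate: "eddetail"
Method: check if candidate is substring of word+word
"detaileddetailed" contains "eddetail"? Yes
Is rotation = Yes


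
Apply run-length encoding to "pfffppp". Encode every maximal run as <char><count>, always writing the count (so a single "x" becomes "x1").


String: "pfffppp"
Scanning for consecutive runs:
  'p' x 1
  'f' x 3
  'p' x 3
RLE = "p1f3p3"


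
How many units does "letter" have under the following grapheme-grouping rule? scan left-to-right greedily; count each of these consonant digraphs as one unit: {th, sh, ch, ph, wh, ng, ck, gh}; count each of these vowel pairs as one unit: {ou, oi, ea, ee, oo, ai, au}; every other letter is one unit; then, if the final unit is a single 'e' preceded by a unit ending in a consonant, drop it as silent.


Word: "letter" (6 letters)
Left-to-right scan:
  [1] 'l' (letter)
  [2] 'e' (letter)
  [3] 't' (letter)
  [4] 't' (letter)
  [5] 'e' (letter)
  [6] 'r' (letter)
Units from scan: 6
Sound units = 6 units


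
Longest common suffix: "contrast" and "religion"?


Word 1: "contrast"
Word 2: "religion"
Comparing from end:
  Pos -1: 't' != 'n' (stop)
LCS = "" (length 0)


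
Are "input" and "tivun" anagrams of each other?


Word 1: "input" → sorted: inptu
Word 2: "tivun" → sorted: intuv
Same letters? inptu != intuv
Anagram = No


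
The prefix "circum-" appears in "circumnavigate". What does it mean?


Prefix: circum-
As in: circumnavigate -> circum- + navigate
Meaning = around


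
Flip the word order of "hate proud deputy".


Original: "hate proud deputy"
Words (1..n): hate | proud | deputy
Reversed (n..1): deputy | proud | hate
Result = "deputy proud hate"


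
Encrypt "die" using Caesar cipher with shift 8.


Word: "die"
Shift: 8
Each letter → (letter + shift) mod 26:
  'd' (3) + 8 = 11 → 'l'
  'i' (8) + 8 = 16 → 'q'
  'e' (4) + 8 = 12 → 'm'
Result = "lqm"


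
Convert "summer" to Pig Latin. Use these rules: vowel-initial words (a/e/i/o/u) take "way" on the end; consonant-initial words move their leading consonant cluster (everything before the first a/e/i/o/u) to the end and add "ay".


Word: "summer"
Starts with consonant(s) → move to end, add 'ay'
Consonant cluster: "s"
Pig Latin = "ummersay"


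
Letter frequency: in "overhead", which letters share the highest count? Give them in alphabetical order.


Word: "overhead"
Letter counts:
  'a': 1
  'd': 1
  'e': 2
  'h': 1
  'o': 1
  'r': 1
  'v': 1
Maximum count = 2
Most frequent = 'e' (2 times each)


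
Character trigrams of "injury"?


Word: "injury" (length 6)
Number of trigrams = 6 - 3 + 1 = 4
  Position 0: "inj"
  Position 1: "nju"
  Position 2: "jur"
  Position 3: "ury"
Trigrams = "inj", "nju", "jur", "ury"


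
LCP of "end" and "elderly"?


Word 1: "end"
Word 2: "elderly"
Comparing from start:
  Pos 0: 'e' == 'e'
  Pos 1: 'n' != 'l' (stop)
LCP = "e" (length 1)


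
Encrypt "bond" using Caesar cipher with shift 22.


Word: "bond"
Shift: 22
Each letter → (letter + shift) mod 26:
  'b' (1) + 22 = 23 → 'x'
  'o' (14) + 22 = 10 → 'k'
  'n' (13) + 22 = 9 → 'j'
  'd' (3) + 22 = 25 → 'z'
Result = "xkjz"


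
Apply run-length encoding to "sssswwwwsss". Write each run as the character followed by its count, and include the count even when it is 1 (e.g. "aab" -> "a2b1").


String: "sssswwwwsss"
Scanning for consecutive runs:
  's' x 4
  'w' x 4
  's' x 3
RLE = "s4w4s3"


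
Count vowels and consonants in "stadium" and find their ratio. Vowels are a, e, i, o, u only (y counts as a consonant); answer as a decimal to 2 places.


Word: "stadium"
Vowels (a,e,i,o,u): 3
Consonants: 4
Ratio = 3/4
= 0.75


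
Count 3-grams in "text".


Word: "text" (length 4)
Number of 3-grams = length - 3 + 1 = 4 - 3 + 1
= 2


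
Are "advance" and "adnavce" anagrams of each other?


Word 1: "advance" → sorted: aacdenv
Word 2: "adnavce" → sorted: aacdenv
Same letters? aacdenv == aacdenv
Anagram = Yes


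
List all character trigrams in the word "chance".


Word: "chance" (length 6)
Number of trigrams = 6 - 3 + 1 = 4
  Position 0: "cha"
  Position 1: "han"
  Position 2: "anc"
  Position 3: "nce"
Trigrams = "cha", "han", "anc", "nce"


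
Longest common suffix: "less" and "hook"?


Word 1: "less"
Word 2: "hook"
Comparing from end:
  Pos -1: 's' != 'k' (stop)
LCS = "" (length 0)


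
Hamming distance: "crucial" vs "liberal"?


Comparing character by character (same length = 7):
  Pos 0: 'c' vs 'l' !=
  Pos 1: 'r' vs 'i' !=
  Pos 2: 'u' vs 'b' !=
  Pos 3: 'c' vs 'e' !=
  Pos 4: 'i' vs 'r' !=
  Pos 5: 'a' vs 'a' =
  Pos 6: 'l' vs 'l' =
Hamming distance = 5


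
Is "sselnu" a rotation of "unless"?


Word: "unless", Candidate: "sselnu"
Method: check if candidate is substring of word+word
"unlessunless" contains "sselnu"? No
Is rotation = No


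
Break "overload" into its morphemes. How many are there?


Word: "overload"
Morphemes: over- | load
Each morpheme carries meaning
= 2 morphemes


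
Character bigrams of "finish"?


Word: "finish" (length 6)
Number of bigrams = 6 - 2 + 1 = 5
  Position 0: "fi"
  Position 1: "in"
  Position 2: "ni"
  Position 3: "is"
  Position 4: "sh"
Bigrams = "fi", "in", "ni", "is", "sh"


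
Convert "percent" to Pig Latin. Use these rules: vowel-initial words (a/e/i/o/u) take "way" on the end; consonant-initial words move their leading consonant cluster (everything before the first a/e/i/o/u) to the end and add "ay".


Word: "percent"
Starts with consonant(s) → move to end, add 'ay'
Consonant cluster: "p"
Pig Latin = "ercentpay"


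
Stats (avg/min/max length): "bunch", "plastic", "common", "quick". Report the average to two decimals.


Lengths: "bunch"=5, "plastic"=7, "common"=6, "quick"=5
Sum = 23, Count = 4
Average = 23/4 = 5.75
= avg=5.75, min=5, max=7


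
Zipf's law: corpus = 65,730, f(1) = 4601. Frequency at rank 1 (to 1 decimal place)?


Zipf's law: f(r) = f(1) / r
f(1) = 4601
f(1) = 4601 / 1
= 4601.0 occurrences


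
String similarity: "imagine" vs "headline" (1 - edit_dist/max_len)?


Word 1: "imagine" (length 7)
Word 2: "headline" (length 8)
One optimal edit sequence:
  1. substitute 'i' -> 'h'  (+1)
  2. substitute 'm' -> 'e'  (+1)
  3. keep 'a'
  4. insert 'd'  (+1)
  5. substitute 'g' -> 'l'  (+1)
  6. keep 'i'
  7. keep 'n'
  8. keep 'e'
Edit distance = 4
Max length = max(7, 8) = 8
Similarity = 1 - 4/8
= 0.5000


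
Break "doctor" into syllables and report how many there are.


Word: "doctor"
Syllable breakdown: doc · tor
Counting: 2 parts
= 2 syllables


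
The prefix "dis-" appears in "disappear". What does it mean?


Prefix: dis-
As in: disappear -> dis- + appear
Meaning = not / opposite


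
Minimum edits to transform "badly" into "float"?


Word 1: "badly" (length 5)
Word 2: "float" (length 5)
One optimal edit sequence (insert/delete/substitute each cost 1):
  1. substitute 'b' -> 'f'  (+1)
  2. substitute 'a' -> 'l'  (+1)
  3. substitute 'd' -> 'o'  (+1)
  4. substitute 'l' -> 'a'  (+1)
  5. substitute 'y' -> 't'  (+1)
Total edit operations: 5
Edit distance = 5


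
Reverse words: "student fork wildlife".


Original: "student fork wildlife"
Words (1..n): student | fork | wildlife
Reversed (n..1): wildlife | fork | student
Result = "wildlife fork student"


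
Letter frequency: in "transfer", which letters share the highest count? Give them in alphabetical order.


Word: "transfer"
Letter counts:
  'a': 1
  'e': 1
  'f': 1
  'n': 1
  'r': 2
  's': 1
  't': 1
Maximum count = 2
Most frequent = 'r' (2 times each)


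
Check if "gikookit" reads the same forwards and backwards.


Word: "gikookit"
Reversed: "tikookig"
Forward == Backward? gikookit != tikookig
Palindrome = No


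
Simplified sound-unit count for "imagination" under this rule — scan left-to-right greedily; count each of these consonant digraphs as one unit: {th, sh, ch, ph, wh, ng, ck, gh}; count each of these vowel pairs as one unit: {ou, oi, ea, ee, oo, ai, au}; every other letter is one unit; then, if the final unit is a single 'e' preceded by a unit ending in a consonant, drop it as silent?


Word: "imagination" (11 letters)
Left-to-right scan:
  [1] 'i' (letter)
  [2] 'm' (letter)
  [3] 'a' (letter)
  [4] 'g' (letter)
  [5] 'i' (letter)
  [6] 'n' (letter)
  [7] 'a' (letter)
  [8] 't' (letter)
  [9] 'i' (letter)
  [10] 'o' (letter)
  [11] 'n' (letter)
Units from scan: 11
Sound units = 11 units


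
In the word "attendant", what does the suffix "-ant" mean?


Suffix: -ant
As in: attendant -> attend + -ant
Meaning = one who / that which


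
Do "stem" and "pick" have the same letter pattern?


Pattern of "stem": [0, 1, 2, 3]
Pattern of "pick": [0, 1, 2, 3]
Patterns match
Same pattern = Yes


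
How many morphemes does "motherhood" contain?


Word: "motherhood"
Morphemes: mother | -hood
Each morpheme carries meaning
= 2 morphemes


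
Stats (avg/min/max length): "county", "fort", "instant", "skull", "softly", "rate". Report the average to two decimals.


Lengths: "county"=6, "fort"=4, "instant"=7, "skull"=5, "softly"=6, "rate"=4
Sum = 32, Count = 6
Average = 32/6 = 5.33
= avg=5.33, min=4, max=7


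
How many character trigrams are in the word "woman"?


Word: "woman" (length 5)
Number of 3-grams = length - 3 + 1 = 5 - 3 + 1
= 3


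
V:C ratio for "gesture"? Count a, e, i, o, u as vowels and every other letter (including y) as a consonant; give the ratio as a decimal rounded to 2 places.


Word: "gesture"
Vowels (a,e,i,o,u): 3
Consonants: 4
Ratio = 3/4
= 0.75


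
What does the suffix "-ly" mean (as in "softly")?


Suffix: -ly
As in: softly -> soft + -ly
Meaning = in a manner


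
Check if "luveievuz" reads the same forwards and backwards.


Word: "luveievuz"
Reversed: "zuveievul"
Forward == Backward? luveievuz != zuveievul
Palindrome = No


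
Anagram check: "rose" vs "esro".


Word 1: "rose" → sorted: eors
Word 2: "esro" → sorted: eors
Same letters? eors == eors
Anagram = Yes


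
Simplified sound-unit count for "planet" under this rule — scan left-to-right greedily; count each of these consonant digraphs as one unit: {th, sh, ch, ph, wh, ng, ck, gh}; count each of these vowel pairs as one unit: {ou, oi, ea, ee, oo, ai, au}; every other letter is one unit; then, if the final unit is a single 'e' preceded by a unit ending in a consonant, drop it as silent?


Word: "planet" (6 letters)
Left-to-right scan:
  [1] 'p' (letter)
  [2] 'l' (letter)
  [3] 'a' (letter)
  [4] 'n' (letter)
  [5] 'e' (letter)
  [6] 't' (letter)
Units from scan: 6
Sound units = 6 units


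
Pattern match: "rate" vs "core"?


Pattern of "rate": [0, 1, 2, 3]
Pattern of "core": [0, 1, 2, 3]
Patterns match
Same pattern = Yes


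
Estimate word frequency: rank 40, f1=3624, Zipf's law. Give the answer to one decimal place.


Zipf's law: f(r) = f(1) / r
f(1) = 3624
f(40) = 3624 / 40
= 90.6 occurrences


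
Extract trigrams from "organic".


Word: "organic" (length 7)
Number of trigrams = 7 - 3 + 1 = 5
  Position 0: "org"
  Position 1: "rga"
  Position 2: "gan"
  Position 3: "ani"
  Position 4: "nic"
Trigrams = "org", "rga", "gan", "ani", "nic"


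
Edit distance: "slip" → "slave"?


Word 1: "slip" (length 4)
Word 2: "slave" (length 5)
One optimal edit sequence (insert/delete/substitute each cost 1):
  1. keep 's'
  2. keep 'l'
  3. insert 'a'  (+1)
  4. substitute 'i' -> 'v'  (+1)
  5. substitute 'p' -> 'e'  (+1)
Total edit operations: 3
Edit distance = 3


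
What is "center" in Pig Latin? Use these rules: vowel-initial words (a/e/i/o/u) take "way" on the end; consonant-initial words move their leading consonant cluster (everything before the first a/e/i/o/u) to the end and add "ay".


Word: "center"
Starts with consonant(s) → move to end, add 'ay'
Consonant cluster: "c"
Pig Latin = "entercay"


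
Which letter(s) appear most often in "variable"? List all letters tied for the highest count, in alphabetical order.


Word: "variable"
Letter counts:
  'a': 2
  'b': 1
  'e': 1
  'i': 1
  'l': 1
  'r': 1
  'v': 1
Maximum count = 2
Most frequent = 'a' (2 times each)


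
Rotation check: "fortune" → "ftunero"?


Word: "fortune", Candidate: "ftunero"
Method: check if candidate is substring of word+word
"fortunefortune" contains "ftunero"? No
Is rotation = No


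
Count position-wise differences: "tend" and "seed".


Comparing character by character (same length = 4):
  Pos 0: 't' vs 's' !=
  Pos 1: 'e' vs 'e' =
  Pos 2: 'n' vs 'e' !=
  Pos 3: 'd' vs 'd' =
Hamming distance = 2


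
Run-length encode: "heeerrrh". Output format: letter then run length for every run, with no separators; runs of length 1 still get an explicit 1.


String: "heeerrrh"
Scanning for consecutive runs:
  'h' x 1
  'e' x 3
  'r' x 3
  'h' x 1
RLE = "h1e3r3h1"


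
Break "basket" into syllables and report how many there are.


Word: "basket"
Syllable breakdown: bas / ket
Counting: 2 parts
= 2 syllables


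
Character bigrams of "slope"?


Word: "slope" (length 5)
Number of bigrams = 5 - 2 + 1 = 4
  Position 0: "sl"
  Position 1: "lo"
  Position 2: "op"
  Position 3: "pe"
Bigrams = "sl", "lo", "op", "pe"


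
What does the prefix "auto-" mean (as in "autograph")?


Prefix: auto-
As in: autograph -> auto- + graph
Meaning = self


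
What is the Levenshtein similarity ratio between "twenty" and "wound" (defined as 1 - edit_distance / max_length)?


Word 1: "twenty" (length 6)
Word 2: "wound" (length 5)
One optimal edit sequence:
  1. delete 't'  (+1)
  2. keep 'w'
  3. substitute 'e' -> 'o'  (+1)
  4. substitute 'n' -> 'u'  (+1)
  5. substitute 't' -> 'n'  (+1)
  6. substitute 'y' -> 'd'  (+1)
Edit distance = 5
Max length = max(6, 5) = 6
Similarity = 1 - 5/6
= 0.1667


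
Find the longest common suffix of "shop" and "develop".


Word 1: "shop"
Word 2: "develop"
Comparing from end:
  Pos -1: 'p' == 'p'
  Pos -2: 'o' == 'o'
  Pos -3: 'h' != 'l' (stop)
LCS = "op" (length 2)


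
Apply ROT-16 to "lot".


Word: "lot"
Shift: 16
Each letter → (letter + shift) mod 26:
  'l' (11) + 16 = 1 → 'b'
  'o' (14) + 16 = 4 → 'e'
  't' (19) + 16 = 9 → 'j'
Result = "bej"


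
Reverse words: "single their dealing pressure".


Original: "single their dealing pressure"
Words (1..n): single | their | dealing | pressure
Reversed (n..1): pressure | dealing | their | single
Result = "pressure dealing their single"


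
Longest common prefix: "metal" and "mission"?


Word 1: "metal"
Word 2: "mission"
Comparing from start:
  Pos 0: 'm' == 'm'
  Pos 1: 'e' != 'i' (stop)
LCP = "m" (length 1)


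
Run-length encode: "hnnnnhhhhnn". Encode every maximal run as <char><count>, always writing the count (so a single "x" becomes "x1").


String: "hnnnnhhhhnn"
Scanning for consecutive runs:
  'h' x 1
  'n' x 4
  'h' x 4
  'n' x 2
RLE = "h1n4h4n2"


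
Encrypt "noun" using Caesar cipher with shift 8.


Word: "noun"
Shift: 8
Each letter → (letter + shift) mod 26:
  'n' (13) + 8 = 21 → 'v'
  'o' (14) + 8 = 22 → 'w'
  'u' (20) + 8 = 2 → 'c'
  'n' (13) + 8 = 21 → 'v'
Result = "vwcv"


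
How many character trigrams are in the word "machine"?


Word: "machine" (length 7)
Number of 3-grams = length - 3 + 1 = 7 - 3 + 1
= 5


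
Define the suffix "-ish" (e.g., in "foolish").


Suffix: -ish
Example: foolish (fool + -ish)
Meaning = somewhat / having the qualities of


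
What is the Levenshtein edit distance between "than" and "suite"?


Word 1: "than" (length 4)
Word 2: "suite" (length 5)
One optimal edit sequence (insert/delete/substitute each cost 1):
  1. insert 's'  (+1)
  2. substitute 't' -> 'u'  (+1)
  3. substitute 'h' -> 'i'  (+1)
  4. substitute 'a' -> 't'  (+1)
  5. substitute 'n' -> 'e'  (+1)
Total edit operations: 5
Edit distance = 5


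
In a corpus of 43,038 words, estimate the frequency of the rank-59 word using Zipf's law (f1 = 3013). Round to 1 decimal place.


Zipf's law: f(r) = f(1) / r
f(1) = 3013
f(59) = 3013 / 59
= 51.1 occurrences


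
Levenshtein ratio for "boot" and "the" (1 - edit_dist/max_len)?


Word 1: "boot" (length 4)
Word 2: "the" (length 3)
One optimal edit sequence:
  1. delete 'b'  (+1)
  2. substitute 'o' -> 't'  (+1)
  3. substitute 'o' -> 'h'  (+1)
  4. substitute 't' -> 'e'  (+1)
Edit distance = 4
Max length = max(4, 3) = 4
Similarity = 1 - 4/4
= 0.0000


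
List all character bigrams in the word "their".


Word: "their" (length 5)
Number of bigrams = 5 - 2 + 1 = 4
  Position 0: "th"
  Position 1: "he"
  Position 2: "ei"
  Position 3: "ir"
Bigrams = "th", "he", "ei", "ir"


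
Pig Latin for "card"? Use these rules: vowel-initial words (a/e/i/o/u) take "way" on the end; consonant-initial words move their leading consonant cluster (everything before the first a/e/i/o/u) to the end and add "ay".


Word: "card"
Starts with consonant(s) → move to end, add 'ay'
Consonant cluster: "c"
Pig Latin = "ardcay"


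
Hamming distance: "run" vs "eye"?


Comparing character by character (same length = 3):
  Pos 0: 'r' vs 'e' !=
  Pos 1: 'u' vs 'y' !=
  Pos 2: 'n' vs 'e' !=
Hamming distance = 3


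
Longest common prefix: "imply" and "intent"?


Word 1: "imply"
Word 2: "intent"
Comparing from start:
  Pos 0: 'i' == 'i'
  Pos 1: 'm' != 'n' (stop)
LCP = "i" (length 1)


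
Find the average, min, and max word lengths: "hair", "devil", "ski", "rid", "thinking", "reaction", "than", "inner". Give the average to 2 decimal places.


Lengths: "hair"=4, "devil"=5, "ski"=3, "rid"=3, "thinking"=8, "reaction"=8, "than"=4, "inner"=5
Sum = 40, Count = 8
Average = 40/8 = 5.00
= avg=5.00, min=3, max=8


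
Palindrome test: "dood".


Word: "dood"
Reversed: "dood"
Forward == Backward? dood == dood
Palindrome = Yes


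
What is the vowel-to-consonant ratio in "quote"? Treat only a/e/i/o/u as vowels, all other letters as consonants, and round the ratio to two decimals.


Word: "quote"
Vowels (a,e,i,o,u): 3
Consonants: 2
Ratio = 3/2
= 1.50


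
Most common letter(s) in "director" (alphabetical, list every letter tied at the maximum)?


Word: "director"
Letter counts:
  'c': 1
  'd': 1
  'e': 1
  'i': 1
  'o': 1
  'r': 2
  't': 1
Maximum count = 2
Most frequent = 'r' (2 times each)


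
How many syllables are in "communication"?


Word: "communication"
Syllable breakdown: com · mu · ni · ca · tion
Counting: 5 parts
= 5 syllables


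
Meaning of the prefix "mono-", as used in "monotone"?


Prefix: mono-
Example: monotone (mono- + tone)
Meaning = one


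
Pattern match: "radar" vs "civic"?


Pattern of "radar": [0, 1, 2, 1, 0]
Pattern of "civic": [0, 1, 2, 1, 0]
Patterns match
Same pattern = Yes


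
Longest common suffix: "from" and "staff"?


Word 1: "from"
Word 2: "staff"
Comparing from end:
  Pos -1: 'm' != 'f' (stop)
LCS = "" (length 0)


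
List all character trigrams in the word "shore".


Word: "shore" (length 5)
Number of trigrams = 5 - 3 + 1 = 3
  Position 0: "sho"
  Position 1: "hor"
  Position 2: "ore"
Trigrams = "sho", "hor", "ore"


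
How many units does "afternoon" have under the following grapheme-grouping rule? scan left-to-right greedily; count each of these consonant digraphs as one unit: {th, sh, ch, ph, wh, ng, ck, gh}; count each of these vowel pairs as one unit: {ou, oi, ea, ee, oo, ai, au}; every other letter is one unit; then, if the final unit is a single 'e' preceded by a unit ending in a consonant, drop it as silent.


Word: "afternoon" (9 letters)
Left-to-right scan:
  1. 'a' (letter)
  2. 'f' (letter)
  3. 't' (letter)
  4. 'e' (letter)
  5. 'r' (letter)
  6. 'n' (letter)
  7. 'oo' (vowel-pair)
  8. 'n' (letter)
Units from scan: 8
Sound units = 8 units


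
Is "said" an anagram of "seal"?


Word 1: "seal" → sorted: aels
Word 2: "said" → sorted: adis
Same letters? aels != adis
Anagram = No


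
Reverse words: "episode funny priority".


Original: "episode funny priority"
Words (1..n): episode | funny | priority
Reversed (n..1): priority | funny | episode
Result = "priority funny episode"


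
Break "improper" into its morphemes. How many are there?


Word: "improper"
Morphemes: im- / proper
Each morpheme carries meaning
= 2 morphemes


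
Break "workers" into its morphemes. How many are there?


Word: "workers"
Morphemes: work / -er / -s
Each morpheme carries meaning
= 3 morphemes


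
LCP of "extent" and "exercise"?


Word 1: "extent"
Word 2: "exercise"
Comparing from start:
  Pos 0: 'e' == 'e'
  Pos 1: 'x' == 'x'
  Pos 2: 't' != 'e' (stop)
LCP = "ex" (length 2)


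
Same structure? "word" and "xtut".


Pattern of "word": [0, 1, 2, 3]
Pattern of "xtut": [0, 1, 2, 1]
Patterns do not match
Same pattern = No


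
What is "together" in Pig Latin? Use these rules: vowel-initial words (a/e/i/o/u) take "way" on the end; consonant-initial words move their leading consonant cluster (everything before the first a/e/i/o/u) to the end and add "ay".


Word: "together"
Starts with consonant(s) → move to end, add 'ay'
Consonant cluster: "t"
Pig Latin = "ogethertay"


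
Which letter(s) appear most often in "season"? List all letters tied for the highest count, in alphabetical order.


Word: "season"
Letter counts:
  'a': 1
  'e': 1
  'n': 1
  'o': 1
  's': 2
Maximum count = 2
Most frequent = 's' (2 times each)


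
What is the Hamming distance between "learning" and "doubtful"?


Comparing character by character (same length = 8):
  Pos 0: 'l' vs 'd' !=
  Pos 1: 'e' vs 'o' !=
  Pos 2: 'a' vs 'u' !=
  Pos 3: 'r' vs 'b' !=
  Pos 4: 'n' vs 't' !=
  Pos 5: 'i' vs 'f' !=
  Pos 6: 'n' vs 'u' !=
  Pos 7: 'g' vs 'l' !=
Hamming distance = 8


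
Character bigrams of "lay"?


Word: "lay" (length 3)
Number of bigrams = 3 - 2 + 1 = 2
  Position 0: "la"
  Position 1: "ay"
Bigrams = "la", "ay"


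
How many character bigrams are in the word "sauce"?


Word: "sauce" (length 5)
Number of 2-grams = length - 2 + 1 = 5 - 2 + 1
= 4


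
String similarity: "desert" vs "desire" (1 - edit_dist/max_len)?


Word 1: "desert" (length 6)
Word 2: "desire" (length 6)
One optimal edit sequence:
  1. keep 'd'
  2. keep 'e'
  3. keep 's'
  4. substitute 'e' -> 'i'  (+1)
  5. keep 'r'
  6. substitute 't' -> 'e'  (+1)
Edit distance = 2
Max length = max(6, 6) = 6
Similarity = 1 - 2/6
= 0.6667


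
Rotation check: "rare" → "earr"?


Word: "rare", Candidate: "earr"
Method: check if candidate is substring of word+word
"rarerare" contains "earr"? No
Is rotation = No


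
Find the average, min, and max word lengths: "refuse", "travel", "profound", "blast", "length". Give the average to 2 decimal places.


Lengths: "refuse"=6, "travel"=6, "profound"=8, "blast"=5, "length"=6
Sum = 31, Count = 5
Average = 31/5 = 6.20
= avg=6.20, min=5, max=8


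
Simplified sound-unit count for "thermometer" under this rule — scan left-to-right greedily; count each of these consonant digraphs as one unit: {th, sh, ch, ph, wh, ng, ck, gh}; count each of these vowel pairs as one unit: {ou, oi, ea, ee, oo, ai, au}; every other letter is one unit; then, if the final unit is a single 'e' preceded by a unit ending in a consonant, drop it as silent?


Word: "thermometer" (11 letters)
Left-to-right scan:
  (1) 'th' (digraph)
  (2) 'e' (letter)
  (3) 'r' (letter)
  (4) 'm' (letter)
  (5) 'o' (letter)
  (6) 'm' (letter)
  (7) 'e' (letter)
  (8) 't' (letter)
  (9) 'e' (letter)
  (10) 'r' (letter)
Units from scan: 10
Sound units = 10 units


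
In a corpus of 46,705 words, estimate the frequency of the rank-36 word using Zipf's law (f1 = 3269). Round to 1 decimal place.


Zipf's law: f(r) = f(1) / r
f(1) = 3269
f(36) = 3269 / 36
= 90.8 occurrences


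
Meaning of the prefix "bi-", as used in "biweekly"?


Prefix: bi-
Example: biweekly = bi- + weekly
Meaning = two


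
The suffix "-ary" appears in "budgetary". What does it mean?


Suffix: -ary
Example: budgetary = budget + -ary
Meaning = relating to


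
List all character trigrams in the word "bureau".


Word: "bureau" (length 6)
Number of trigrams = 6 - 3 + 1 = 4
  Position 0: "bur"
  Position 1: "ure"
  Position 2: "rea"
  Position 3: "eau"
Trigrams = "bur", "ure", "rea", "eau"


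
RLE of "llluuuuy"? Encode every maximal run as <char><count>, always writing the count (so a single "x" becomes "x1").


String: "llluuuuy"
Scanning for consecutive runs:
  'l' x 3
  'u' x 4
  'y' x 1
RLE = "l3u4y1"


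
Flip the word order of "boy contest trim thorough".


Original: "boy contest trim thorough"
Words (1..n): boy | contest | trim | thorough
Reversed (n..1): thorough | trim | contest | boy
Result = "thorough trim contest boy"


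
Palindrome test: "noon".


Word: "noon"
Reversed: "noon"
Forward == Backward? noon == noon
Palindrome = Yes


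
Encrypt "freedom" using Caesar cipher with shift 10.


Word: "freedom"
Shift: 10
Each letter → (letter + shift) mod 26:
  'f' (5) + 10 = 15 → 'p'
  'r' (17) + 10 = 1 → 'b'
  'e' (4) + 10 = 14 → 'o'
  'e' (4) + 10 = 14 → 'o'
  'd' (3) + 10 = 13 → 'n'
  'o' (14) + 10 = 24 → 'y'
  'm' (12) + 10 = 22 → 'w'
Result = "pboonyw"


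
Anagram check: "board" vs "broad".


Word 1: "board" → sorted: abdor
Word 2: "broad" → sorted: abdor
Same letters? abdor == abdor
Anagram = Yes


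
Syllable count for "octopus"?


Word: "octopus"
Syllable breakdown: oc · to · pus
Counting: 3 parts
= 3 syllables


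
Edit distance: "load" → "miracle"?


Word 1: "load" (length 4)
Word 2: "miracle" (length 7)
One optimal edit sequence (insert/delete/substitute each cost 1):
  1. insert 'm'  (+1)
  2. substitute 'l' -> 'i'  (+1)
  3. substitute 'o' -> 'r'  (+1)
  4. keep 'a'
  5. insert 'c'  (+1)
  6. insert 'l'  (+1)
  7. substitute 'd' -> 'e'  (+1)
Total edit operations: 6
Edit distance = 6


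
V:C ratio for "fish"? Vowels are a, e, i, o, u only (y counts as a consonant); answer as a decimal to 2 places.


Word: "fish"
Vowels (a,e,i,o,u): 1
Consonants: 3
Ratio = 1/3
= 0.33


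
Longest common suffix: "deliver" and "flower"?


Word 1: "deliver"
Word 2: "flower"
Comparing from end:
  Pos -1: 'r' == 'r'
  Pos -2: 'e' == 'e'
  Pos -3: 'v' != 'w' (stop)
LCS = "er" (length 2)


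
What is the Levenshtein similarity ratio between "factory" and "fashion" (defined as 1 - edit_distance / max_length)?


Word 1: "factory" (length 7)
Word 2: "fashion" (length 7)
One optimal edit sequence:
  1. keep 'f'
  2. keep 'a'
  3. substitute 'c' -> 's'  (+1)
  4. substitute 't' -> 'h'  (+1)
  5. substitute 'o' -> 'i'  (+1)
  6. substitute 'r' -> 'o'  (+1)
  7. substitute 'y' -> 'n'  (+1)
Edit distance = 5
Max length = max(7, 7) = 7
Similarity = 1 - 5/7
= 0.2857


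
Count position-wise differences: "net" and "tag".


Comparing character by character (same length = 3):
  Pos 0: 'n' vs 't' !=
  Pos 1: 'e' vs 'a' !=
  Pos 2: 't' vs 'g' !=
Hamming distance = 3


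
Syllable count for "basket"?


Word: "basket"
Syllable breakdown: bas | ket
Counting: 2 parts
= 2 syllables


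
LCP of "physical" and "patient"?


Word 1: "physical"
Word 2: "patient"
Comparing from start:
  Pos 0: 'p' == 'p'
  Pos 1: 'h' != 'a' (stop)
LCP = "p" (length 1)


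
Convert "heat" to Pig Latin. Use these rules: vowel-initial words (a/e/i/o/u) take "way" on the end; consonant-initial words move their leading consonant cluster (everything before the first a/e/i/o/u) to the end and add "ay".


Word: "heat"
Starts with consonant(s) → move to end, add 'ay'
Consonant cluster: "h"
Pig Latin = "eathay"


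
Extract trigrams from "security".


Word: "security" (length 8)
Number of trigrams = 8 - 3 + 1 = 6
  Position 0: "sec"
  Position 1: "ecu"
  Position 2: "cur"
  Position 3: "uri"
  Position 4: "rit"
  Position 5: "ity"
Trigrams = "sec", "ecu", "cur", "uri", "rit", "ity"


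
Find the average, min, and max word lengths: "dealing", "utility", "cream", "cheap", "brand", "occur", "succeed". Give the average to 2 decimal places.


Lengths: "dealing"=7, "utility"=7, "cream"=5, "cheap"=5, "brand"=5, "occur"=5, "succeed"=7
Sum = 41, Count = 7
Average = 41/7 = 5.86
= avg=5.86, min=5, max=7


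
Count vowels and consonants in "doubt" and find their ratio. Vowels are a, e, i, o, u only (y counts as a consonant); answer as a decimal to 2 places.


Word: "doubt"
Vowels (a,e,i,o,u): 2
Consonants: 3
Ratio = 2/3
= 0.67


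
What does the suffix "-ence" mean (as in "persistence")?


Suffix: -ence
As in: persistence -> persist + -ence
Meaning = state of


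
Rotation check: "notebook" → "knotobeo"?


Word: "notebook", Candidate: "knotobeo"
Method: check if candidate is substring of word+word
"notebooknotebook" contains "knotobeo"? No
Is rotation = No


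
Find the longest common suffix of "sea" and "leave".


Word 1: "sea"
Word 2: "leave"
Comparing from end:
  Pos -1: 'a' != 'e' (stop)
LCS = "" (length 0)


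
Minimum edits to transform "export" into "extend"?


Word 1: "export" (length 6)
Word 2: "extend" (length 6)
One optimal edit sequence (insert/delete/substitute each cost 1):
  1. keep 'e'
  2. keep 'x'
  3. substitute 'p' -> 't'  (+1)
  4. substitute 'o' -> 'e'  (+1)
  5. substitute 'r' -> 'n'  (+1)
  6. substitute 't' -> 'd'  (+1)
Total edit operations: 4
Edit distance = 4


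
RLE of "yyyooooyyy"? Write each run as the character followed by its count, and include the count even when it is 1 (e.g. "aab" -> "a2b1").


String: "yyyooooyyy"
Scanning for consecutive runs:
  'y' x 3
  'o' x 4
  'y' x 3
RLE = "y3o4y3"


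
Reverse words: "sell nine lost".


Original: "sell nine lost"
Words (1..n): sell | nine | lost
Reversed (n..1): lost | nine | sell
Result = "lost nine sell"


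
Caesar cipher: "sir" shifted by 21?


Word: "sir"
Shift: 21
Each letter → (letter + shift) mod 26:
  's' (18) + 21 = 13 → 'n'
  'i' (8) + 21 = 3 → 'd'
  'r' (17) + 21 = 12 → 'm'
Result = "ndm"


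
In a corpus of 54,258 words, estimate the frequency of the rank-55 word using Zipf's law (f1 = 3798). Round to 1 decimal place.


Zipf's law: f(r) = f(1) / r
f(1) = 3798
f(55) = 3798 / 55
= 69.1 occurrences


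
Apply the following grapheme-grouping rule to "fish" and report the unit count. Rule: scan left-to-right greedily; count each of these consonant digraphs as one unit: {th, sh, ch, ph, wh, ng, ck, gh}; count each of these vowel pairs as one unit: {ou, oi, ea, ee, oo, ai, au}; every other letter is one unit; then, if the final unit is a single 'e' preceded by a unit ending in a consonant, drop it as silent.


Word: "fish" (4 letters)
Left-to-right scan:
  [1] 'f' (letter)
  [2] 'i' (letter)
  [3] 'sh' (digraph)
Units from scan: 3
Sound units = 3 units


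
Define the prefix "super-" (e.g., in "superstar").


Prefix: super-
Example: superstar = super- + star
Meaning = above / beyond


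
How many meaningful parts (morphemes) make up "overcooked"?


Word: "overcooked"
Morphemes: over- | cook | -ed
Each morpheme carries meaning
= 3 morphemes


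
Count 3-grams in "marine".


Word: "marine" (length 6)
Number of 3-grams = length - 3 + 1 = 6 - 3 + 1
= 4


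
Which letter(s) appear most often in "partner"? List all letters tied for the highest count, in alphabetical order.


Word: "partner"
Letter counts:
  'a': 1
  'e': 1
  'n': 1
  'p': 1
  'r': 2
  't': 1
Maximum count = 2
Most frequent = 'r' (2 times each)


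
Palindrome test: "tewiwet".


Word: "tewiwet"
Reversed: "tewiwet"
Forward == Backward? tewiwet == tewiwet
Palindrome = Yes


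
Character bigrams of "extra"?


Word: "extra" (length 5)
Number of bigrams = 5 - 2 + 1 = 4
  Position 0: "ex"
  Position 1: "xt"
  Position 2: "tr"
  Position 3: "ra"
Bigrams = "ex", "xt", "tr", "ra"


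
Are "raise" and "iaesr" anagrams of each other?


Word 1: "raise" → sorted: aeirs
Word 2: "iaesr" → sorted: aeirs
Same letters? aeirs == aeirs
Anagram = Yes


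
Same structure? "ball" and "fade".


Pattern of "ball": [0, 1, 2, 2]
Pattern of "fade": [0, 1, 2, 3]
Patterns do not match
Same pattern = No


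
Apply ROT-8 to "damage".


Word: "damage"
Shift: 8
Each letter → (letter + shift) mod 26:
  'd' (3) + 8 = 11 → 'l'
  'a' (0) + 8 = 8 → 'i'
  'm' (12) + 8 = 20 → 'u'
  'a' (0) + 8 = 8 → 'i'
  'g' (6) + 8 = 14 → 'o'
  'e' (4) + 8 = 12 → 'm'
Result = "liuiom"


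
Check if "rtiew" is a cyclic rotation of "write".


Word: "write", Candidate: "rtiew"
Method: check if candidate is substring of word+word
"writewrite" contains "rtiew"? No
Is rotation = No


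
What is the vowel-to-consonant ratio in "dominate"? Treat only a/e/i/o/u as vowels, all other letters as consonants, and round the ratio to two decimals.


Word: "dominate"
Vowels (a,e,i,o,u): 4
Consonants: 4
Ratio = 4/4
= 1.00


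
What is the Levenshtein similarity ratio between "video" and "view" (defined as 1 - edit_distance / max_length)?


Word 1: "video" (length 5)
Word 2: "view" (length 4)
One optimal edit sequence:
  1. keep 'v'
  2. keep 'i'
  3. delete 'd'  (+1)
  4. keep 'e'
  5. substitute 'o' -> 'w'  (+1)
Edit distance = 2
Max length = max(5, 4) = 5
Similarity = 1 - 2/5
= 0.6000


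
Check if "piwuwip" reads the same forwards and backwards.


Word: "piwuwip"
Reversed: "piwuwip"
Forward == Backward? piwuwip == piwuwip
Palindrome = Yes


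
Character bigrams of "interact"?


Word: "interact" (length 8)
Number of bigrams = 8 - 2 + 1 = 7
  Position 0: "in"
  Position 1: "nt"
  Position 2: "te"
  Position 3: "er"
  Position 4: "ra"
  Position 5: "ac"
  Position 6: "ct"
Bigrams = "in", "nt", "te", "er", "ra", "ac", "ct"


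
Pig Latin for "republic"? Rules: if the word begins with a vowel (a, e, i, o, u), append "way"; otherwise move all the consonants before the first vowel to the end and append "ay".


Word: "republic"
Starts with consonant(s) → move to end, add 'ay'
Consonant cluster: "r"
Pig Latin = "epublicray"
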